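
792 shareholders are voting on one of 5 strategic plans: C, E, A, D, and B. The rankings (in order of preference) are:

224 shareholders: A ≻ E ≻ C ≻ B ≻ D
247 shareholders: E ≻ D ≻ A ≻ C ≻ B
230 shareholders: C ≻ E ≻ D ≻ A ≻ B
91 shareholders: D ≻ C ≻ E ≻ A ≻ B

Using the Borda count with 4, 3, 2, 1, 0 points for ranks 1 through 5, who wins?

C: 224·2 + 247·1 + 230·4 + 91·3 = 1888
E: 224·3 + 247·4 + 230·3 + 91·2 = 2532
A: 224·4 + 247·2 + 230·1 + 91·1 = 1711
D: 224·0 + 247·3 + 230·2 + 91·4 = 1565
B: 224·1 + 247·0 + 230·0 + 91·0 = 224
E has the highest Borda score (2532).

E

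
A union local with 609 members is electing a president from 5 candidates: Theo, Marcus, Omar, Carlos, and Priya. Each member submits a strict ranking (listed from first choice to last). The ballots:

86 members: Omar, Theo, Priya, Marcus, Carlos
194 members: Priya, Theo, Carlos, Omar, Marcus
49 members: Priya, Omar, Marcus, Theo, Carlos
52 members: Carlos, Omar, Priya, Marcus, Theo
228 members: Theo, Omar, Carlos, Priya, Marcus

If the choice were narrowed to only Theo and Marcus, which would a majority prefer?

Voters preferring Theo to Marcus: 508; preferring Marcus to Theo: 101.
Theo wins the head-to-head.

Theo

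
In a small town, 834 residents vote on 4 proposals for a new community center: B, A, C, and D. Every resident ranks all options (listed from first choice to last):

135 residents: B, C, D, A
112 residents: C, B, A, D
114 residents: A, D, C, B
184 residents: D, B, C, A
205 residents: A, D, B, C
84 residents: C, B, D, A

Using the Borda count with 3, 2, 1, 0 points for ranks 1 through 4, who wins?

B: 135·3 + 112·2 + 114·0 + 184·2 + 205·1 + 84·2 = 1370
A: 135·0 + 112·1 + 114·3 + 184·0 + 205·3 + 84·0 = 1069
C: 135·2 + 112·3 + 114·1 + 184·1 + 205·0 + 84·3 = 1156
D: 135·1 + 112·0 + 114·2 + 184·3 + 205·2 + 84·1 = 1409
D has the highest Borda score (1409).

D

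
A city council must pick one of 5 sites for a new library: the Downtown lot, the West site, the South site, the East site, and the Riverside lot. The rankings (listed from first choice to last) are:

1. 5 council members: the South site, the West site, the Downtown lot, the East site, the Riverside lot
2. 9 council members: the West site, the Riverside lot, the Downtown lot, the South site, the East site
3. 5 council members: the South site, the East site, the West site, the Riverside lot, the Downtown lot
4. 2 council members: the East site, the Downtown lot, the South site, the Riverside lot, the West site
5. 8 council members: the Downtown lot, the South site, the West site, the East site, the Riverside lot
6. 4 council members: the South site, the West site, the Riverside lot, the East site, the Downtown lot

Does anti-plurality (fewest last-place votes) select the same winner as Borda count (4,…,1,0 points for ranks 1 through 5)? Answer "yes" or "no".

yes

Anti-plurality — last-place votes: the Downtown lot 9, the West site 2, the South site 0, the East site 9, the Riverside lot 13. Winner: the South site.
Borda — scores: the Downtown lot 66, the West site 89, the South site 93, the East site 40, the Riverside lot 42. Winner: the South site.
The two methods agree.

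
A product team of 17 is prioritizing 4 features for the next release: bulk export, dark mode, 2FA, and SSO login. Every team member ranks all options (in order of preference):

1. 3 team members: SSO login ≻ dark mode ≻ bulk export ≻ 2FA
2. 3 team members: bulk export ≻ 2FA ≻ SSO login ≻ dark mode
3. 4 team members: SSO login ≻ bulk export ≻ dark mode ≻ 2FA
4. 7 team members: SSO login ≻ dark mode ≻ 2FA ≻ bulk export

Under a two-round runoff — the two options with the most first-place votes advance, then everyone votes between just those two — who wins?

Round 1 first-place votes: bulk export 3, dark mode 0, 2FA 0, SSO login 14.
SSO login and bulk export advance.
Runoff: SSO login is preferred to bulk export by 14 voters; bulk export by 3.
SSO login wins the runoff.

SSO login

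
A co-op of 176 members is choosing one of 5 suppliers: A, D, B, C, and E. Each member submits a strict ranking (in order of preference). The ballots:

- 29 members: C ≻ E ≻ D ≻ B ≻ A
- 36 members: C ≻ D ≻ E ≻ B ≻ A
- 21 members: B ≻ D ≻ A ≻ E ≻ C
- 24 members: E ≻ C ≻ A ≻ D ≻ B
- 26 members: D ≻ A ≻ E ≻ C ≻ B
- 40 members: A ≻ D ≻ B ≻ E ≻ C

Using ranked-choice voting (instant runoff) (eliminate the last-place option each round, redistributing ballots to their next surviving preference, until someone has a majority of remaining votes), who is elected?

C

Round 1: A 40, D 26, B 21, C 65, E 24. Eliminate B.
Round 2: A 40, D 47, C 65, E 24. Eliminate E.
Round 3: A 40, D 47, C 89. C has a majority.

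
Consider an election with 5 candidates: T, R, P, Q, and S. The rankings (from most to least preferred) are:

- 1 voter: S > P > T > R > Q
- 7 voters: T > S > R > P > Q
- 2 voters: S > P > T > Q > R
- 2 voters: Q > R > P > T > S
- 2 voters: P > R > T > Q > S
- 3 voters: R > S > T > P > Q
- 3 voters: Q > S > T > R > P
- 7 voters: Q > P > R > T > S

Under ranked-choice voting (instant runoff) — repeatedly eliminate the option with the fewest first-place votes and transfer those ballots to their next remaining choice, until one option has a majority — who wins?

Round 1: T 7, R 3, P 2, Q 12, S 3. Eliminate P.
Round 2: T 7, R 5, Q 12, S 3. Eliminate S.
Round 3: T 10, R 5, Q 12. Eliminate R.
Round 4: T 15, Q 12. T has a majority.

T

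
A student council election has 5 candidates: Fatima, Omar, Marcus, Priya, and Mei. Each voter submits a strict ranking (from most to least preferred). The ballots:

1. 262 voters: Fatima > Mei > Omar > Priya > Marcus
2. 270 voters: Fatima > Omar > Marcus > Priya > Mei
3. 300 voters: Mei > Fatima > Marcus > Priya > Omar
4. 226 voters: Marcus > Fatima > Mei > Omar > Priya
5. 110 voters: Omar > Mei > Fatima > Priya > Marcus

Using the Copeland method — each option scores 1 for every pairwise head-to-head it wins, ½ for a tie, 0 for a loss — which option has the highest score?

Fatima

Fatima: beats Omar, Marcus, Priya, and Mei → score 4.
Omar: beats Marcus and Priya; loses to Fatima and Mei → score 2.
Marcus: beats Priya; loses to Fatima, Omar, and Mei → score 1.
Priya: loses to Fatima, Omar, Marcus, and Mei → score 0.
Mei: beats Omar, Marcus, and Priya; loses to Fatima → score 3.
Fatima has the best pairwise record.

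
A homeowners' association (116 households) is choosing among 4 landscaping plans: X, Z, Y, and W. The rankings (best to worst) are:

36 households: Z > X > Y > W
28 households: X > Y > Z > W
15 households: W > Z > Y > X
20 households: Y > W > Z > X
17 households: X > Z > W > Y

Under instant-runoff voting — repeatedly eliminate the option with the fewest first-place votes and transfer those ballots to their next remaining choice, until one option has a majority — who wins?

Z

Round 1: X 45, Z 36, Y 20, W 15. Eliminate W.
Round 2: X 45, Z 51, Y 20. Eliminate Y.
Round 3: X 45, Z 71. Z has a majority.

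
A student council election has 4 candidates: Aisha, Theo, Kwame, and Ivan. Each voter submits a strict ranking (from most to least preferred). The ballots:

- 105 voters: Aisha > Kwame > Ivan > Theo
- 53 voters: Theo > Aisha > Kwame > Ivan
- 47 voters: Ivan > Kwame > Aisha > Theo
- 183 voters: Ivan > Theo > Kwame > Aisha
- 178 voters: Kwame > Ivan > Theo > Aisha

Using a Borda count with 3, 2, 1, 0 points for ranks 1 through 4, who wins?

Aisha: 105·3 + 53·2 + 47·1 + 183·0 + 178·0 = 468
Theo: 105·0 + 53·3 + 47·0 + 183·2 + 178·1 = 703
Kwame: 105·2 + 53·1 + 47·2 + 183·1 + 178·3 = 1074
Ivan: 105·1 + 53·0 + 47·3 + 183·3 + 178·2 = 1151
Ivan has the highest Borda score (1151).

Ivan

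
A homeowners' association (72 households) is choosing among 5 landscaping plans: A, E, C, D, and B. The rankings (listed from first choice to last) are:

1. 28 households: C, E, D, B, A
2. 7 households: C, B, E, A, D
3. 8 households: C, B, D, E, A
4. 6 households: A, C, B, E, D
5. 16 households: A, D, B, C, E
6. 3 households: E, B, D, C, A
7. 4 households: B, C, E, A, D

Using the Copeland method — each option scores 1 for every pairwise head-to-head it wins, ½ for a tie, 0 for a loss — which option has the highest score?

A: loses to E, C, D, and B → score 0.
E: beats A and D; loses to C and B → score 2.
C: beats A, E, D, and B → score 4.
D: beats A and B; loses to E and C → score 2.
B: beats A and E; loses to C and D → score 2.
C has the best pairwise record.

C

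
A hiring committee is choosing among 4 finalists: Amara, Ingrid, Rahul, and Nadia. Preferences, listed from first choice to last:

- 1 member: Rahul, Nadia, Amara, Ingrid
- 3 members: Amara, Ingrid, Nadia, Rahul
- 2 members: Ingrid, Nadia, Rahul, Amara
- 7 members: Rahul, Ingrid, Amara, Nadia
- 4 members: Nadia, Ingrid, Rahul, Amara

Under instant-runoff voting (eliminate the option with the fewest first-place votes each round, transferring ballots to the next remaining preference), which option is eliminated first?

Ingrid

Round 1: Amara 3, Ingrid 2, Rahul 8, Nadia 4. Eliminate Ingrid.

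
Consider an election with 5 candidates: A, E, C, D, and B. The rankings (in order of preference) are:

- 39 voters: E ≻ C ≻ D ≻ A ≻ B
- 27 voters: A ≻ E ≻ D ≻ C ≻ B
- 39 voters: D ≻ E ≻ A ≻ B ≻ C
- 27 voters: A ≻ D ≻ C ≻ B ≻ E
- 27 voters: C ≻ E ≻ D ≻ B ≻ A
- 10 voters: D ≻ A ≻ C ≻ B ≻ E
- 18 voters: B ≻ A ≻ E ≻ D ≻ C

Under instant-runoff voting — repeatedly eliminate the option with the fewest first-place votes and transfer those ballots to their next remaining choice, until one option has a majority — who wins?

E

Round 1: A 54, E 39, C 27, D 49, B 18. Eliminate B.
Round 2: A 72, E 39, C 27, D 49. Eliminate C.
Round 3: A 72, E 66, D 49. Eliminate D.
Round 4: A 82, E 105. E has a majority.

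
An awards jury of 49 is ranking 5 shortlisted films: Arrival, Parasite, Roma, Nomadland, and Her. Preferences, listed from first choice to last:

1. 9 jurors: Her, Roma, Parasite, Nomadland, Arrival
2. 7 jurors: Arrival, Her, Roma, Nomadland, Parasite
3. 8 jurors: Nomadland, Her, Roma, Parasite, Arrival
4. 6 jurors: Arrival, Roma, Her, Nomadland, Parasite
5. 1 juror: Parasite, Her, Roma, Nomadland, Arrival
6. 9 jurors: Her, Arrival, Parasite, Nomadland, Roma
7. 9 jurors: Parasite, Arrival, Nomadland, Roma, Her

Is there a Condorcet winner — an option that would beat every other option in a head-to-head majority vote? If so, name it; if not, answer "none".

Her

Her vs Arrival: 27–22 for Her.
Her vs Parasite: 39–10 for Her.
Her vs Roma: 34–15 for Her.
Her vs Nomadland: 32–17 for Her.
Her beats every other option head-to-head.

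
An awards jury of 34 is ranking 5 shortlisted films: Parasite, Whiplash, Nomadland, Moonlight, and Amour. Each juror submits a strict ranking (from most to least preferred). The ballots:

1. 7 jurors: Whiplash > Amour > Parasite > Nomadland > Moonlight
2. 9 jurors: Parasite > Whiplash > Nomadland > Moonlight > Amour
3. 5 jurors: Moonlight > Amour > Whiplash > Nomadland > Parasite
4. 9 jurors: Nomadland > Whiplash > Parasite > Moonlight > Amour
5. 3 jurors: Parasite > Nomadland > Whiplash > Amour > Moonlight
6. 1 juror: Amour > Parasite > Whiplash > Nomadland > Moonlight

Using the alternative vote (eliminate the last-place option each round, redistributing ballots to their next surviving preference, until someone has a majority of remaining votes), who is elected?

Whiplash

Round 1: Parasite 12, Whiplash 7, Nomadland 9, Moonlight 5, Amour 1. Eliminate Amour.
Round 2: Parasite 13, Whiplash 7, Nomadland 9, Moonlight 5. Eliminate Moonlight.
Round 3: Parasite 13, Whiplash 12, Nomadland 9. Eliminate Nomadland.
Round 4: Parasite 13, Whiplash 21. Whiplash has a majority.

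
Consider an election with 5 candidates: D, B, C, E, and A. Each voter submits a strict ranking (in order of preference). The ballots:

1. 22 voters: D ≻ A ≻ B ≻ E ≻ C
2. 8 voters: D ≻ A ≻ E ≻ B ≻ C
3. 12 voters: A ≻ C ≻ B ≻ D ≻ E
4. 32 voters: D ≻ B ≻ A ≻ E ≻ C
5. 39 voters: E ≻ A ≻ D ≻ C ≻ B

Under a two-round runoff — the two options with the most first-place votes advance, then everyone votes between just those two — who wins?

D

Round 1 first-place votes: D 62, B 0, C 0, E 39, A 12.
D and E advance.
Runoff: D is preferred to E by 74 voters; E by 39.
D wins the runoff.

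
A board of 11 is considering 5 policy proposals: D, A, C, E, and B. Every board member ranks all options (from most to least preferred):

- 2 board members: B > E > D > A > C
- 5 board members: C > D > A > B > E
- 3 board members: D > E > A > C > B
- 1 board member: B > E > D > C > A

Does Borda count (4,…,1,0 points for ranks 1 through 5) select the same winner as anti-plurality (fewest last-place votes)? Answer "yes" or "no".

yes

Borda — scores: D 33, A 18, C 24, E 18, B 17. Winner: D.
Anti-plurality — last-place votes: D 0, A 1, C 2, E 5, B 3. Winner: D.
The two methods agree.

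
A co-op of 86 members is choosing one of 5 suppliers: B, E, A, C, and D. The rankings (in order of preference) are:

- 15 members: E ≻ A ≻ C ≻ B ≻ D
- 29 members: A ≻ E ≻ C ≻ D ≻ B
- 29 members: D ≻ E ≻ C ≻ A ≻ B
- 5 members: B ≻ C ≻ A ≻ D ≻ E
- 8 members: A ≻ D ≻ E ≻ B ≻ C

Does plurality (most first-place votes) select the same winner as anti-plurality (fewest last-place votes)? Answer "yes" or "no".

Plurality — first-place votes: B 5, E 15, A 37, C 0, D 29. Winner: A.
Anti-plurality — last-place votes: B 58, E 5, A 0, C 8, D 15. Winner: A.
The two methods agree.

yes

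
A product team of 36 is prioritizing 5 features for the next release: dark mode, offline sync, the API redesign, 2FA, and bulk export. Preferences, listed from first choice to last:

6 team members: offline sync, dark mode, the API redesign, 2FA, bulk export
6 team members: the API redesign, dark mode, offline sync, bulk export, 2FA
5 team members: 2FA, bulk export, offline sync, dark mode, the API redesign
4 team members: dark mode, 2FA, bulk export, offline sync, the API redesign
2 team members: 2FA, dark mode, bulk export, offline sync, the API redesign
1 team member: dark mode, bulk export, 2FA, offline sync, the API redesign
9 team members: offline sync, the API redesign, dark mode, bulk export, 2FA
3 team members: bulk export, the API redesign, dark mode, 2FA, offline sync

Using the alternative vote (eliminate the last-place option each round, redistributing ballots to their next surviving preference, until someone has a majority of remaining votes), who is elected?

offline sync

Round 1: dark mode 5, offline sync 15, the API redesign 6, 2FA 7, bulk export 3. Eliminate bulk export.
Round 2: dark mode 5, offline sync 15, the API redesign 9, 2FA 7. Eliminate dark mode.
Round 3: offline sync 15, the API redesign 9, 2FA 12. Eliminate the API redesign.
Round 4: offline sync 21, 2FA 15. Offline sync has a majority.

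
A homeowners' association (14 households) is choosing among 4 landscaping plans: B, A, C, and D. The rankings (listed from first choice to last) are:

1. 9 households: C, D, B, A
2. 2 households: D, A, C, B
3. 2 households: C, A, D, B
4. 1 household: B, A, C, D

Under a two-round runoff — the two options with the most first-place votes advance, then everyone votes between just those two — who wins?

Round 1 first-place votes: B 1, A 0, C 11, D 2.
C and D advance.
Runoff: C is preferred to D by 12 voters; D by 2.
C wins the runoff.

C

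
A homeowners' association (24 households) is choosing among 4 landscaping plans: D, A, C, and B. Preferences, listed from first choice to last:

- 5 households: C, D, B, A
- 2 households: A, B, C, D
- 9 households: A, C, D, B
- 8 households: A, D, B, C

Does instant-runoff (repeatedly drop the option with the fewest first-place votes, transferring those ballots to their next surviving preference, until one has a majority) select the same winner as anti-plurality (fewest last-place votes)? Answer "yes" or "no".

Instant-runoff — R1 D 0, A 19, C 5, B 0 (A winner). Winner: A.
Anti-plurality — last-place votes: D 2, A 5, C 8, B 9. Winner: D.
The two methods disagree.

no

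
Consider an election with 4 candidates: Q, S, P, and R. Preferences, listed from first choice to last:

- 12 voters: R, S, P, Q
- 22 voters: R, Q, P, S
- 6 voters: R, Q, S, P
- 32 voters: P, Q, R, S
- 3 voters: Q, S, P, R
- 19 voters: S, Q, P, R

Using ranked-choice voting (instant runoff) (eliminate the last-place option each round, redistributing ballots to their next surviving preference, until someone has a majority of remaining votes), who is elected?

P

Round 1: Q 3, S 19, P 32, R 40. Eliminate Q.
Round 2: S 22, P 32, R 40. Eliminate S.
Round 3: P 54, R 40. P has a majority.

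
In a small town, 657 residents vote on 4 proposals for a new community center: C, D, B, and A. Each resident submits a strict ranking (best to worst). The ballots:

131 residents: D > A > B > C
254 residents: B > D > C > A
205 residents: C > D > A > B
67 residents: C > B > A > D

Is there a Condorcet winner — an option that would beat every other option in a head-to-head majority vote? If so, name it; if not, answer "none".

D

D vs C: 385–272 for D.
D vs B: 336–321 for D.
D vs A: 590–67 for D.
D beats every other option head-to-head.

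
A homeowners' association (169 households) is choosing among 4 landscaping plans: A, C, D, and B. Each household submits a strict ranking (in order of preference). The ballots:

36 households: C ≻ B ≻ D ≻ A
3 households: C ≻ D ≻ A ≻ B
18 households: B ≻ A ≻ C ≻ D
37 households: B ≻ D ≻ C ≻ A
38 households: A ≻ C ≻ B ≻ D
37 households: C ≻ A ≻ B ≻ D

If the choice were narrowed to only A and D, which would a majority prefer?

A

Voters preferring A to D: 93; preferring D to A: 76.
A wins the head-to-head.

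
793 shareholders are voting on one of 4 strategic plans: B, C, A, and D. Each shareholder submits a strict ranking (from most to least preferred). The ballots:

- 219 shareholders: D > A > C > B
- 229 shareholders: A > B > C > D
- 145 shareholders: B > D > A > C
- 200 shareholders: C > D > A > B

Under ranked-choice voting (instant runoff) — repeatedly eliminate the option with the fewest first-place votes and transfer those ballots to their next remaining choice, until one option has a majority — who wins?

Round 1: B 145, C 200, A 229, D 219. Eliminate B.
Round 2: C 200, A 229, D 364. Eliminate C.
Round 3: A 229, D 564. D has a majority.

D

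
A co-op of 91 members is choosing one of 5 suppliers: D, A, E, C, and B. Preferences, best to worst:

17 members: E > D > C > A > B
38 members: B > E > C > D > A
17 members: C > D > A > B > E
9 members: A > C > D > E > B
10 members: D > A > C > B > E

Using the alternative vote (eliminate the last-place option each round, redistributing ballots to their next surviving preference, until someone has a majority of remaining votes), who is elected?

C

Round 1: D 10, A 9, E 17, C 17, B 38. Eliminate A.
Round 2: D 10, E 17, C 26, B 38. Eliminate D.
Round 3: E 17, C 36, B 38. Eliminate E.
Round 4: C 53, B 38. C has a majority.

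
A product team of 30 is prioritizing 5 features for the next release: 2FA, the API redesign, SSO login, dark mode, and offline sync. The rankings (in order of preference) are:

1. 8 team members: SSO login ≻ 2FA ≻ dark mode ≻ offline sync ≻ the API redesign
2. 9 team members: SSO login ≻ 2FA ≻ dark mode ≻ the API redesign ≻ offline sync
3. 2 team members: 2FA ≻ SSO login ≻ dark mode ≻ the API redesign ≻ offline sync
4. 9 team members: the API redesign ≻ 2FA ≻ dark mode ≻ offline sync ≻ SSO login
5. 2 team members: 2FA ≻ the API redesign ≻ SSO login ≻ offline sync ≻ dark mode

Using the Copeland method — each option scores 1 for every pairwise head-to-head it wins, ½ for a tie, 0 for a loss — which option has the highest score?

SSO login

2FA: beats the API redesign, dark mode, and offline sync; loses to SSO login → score 3.
the API redesign: beats offline sync; loses to 2FA, SSO login, and dark mode → score 1.
SSO login: beats 2FA, the API redesign, dark mode, and offline sync → score 4.
dark mode: beats the API redesign and offline sync; loses to 2FA and SSO login → score 2.
offline sync: loses to 2FA, the API redesign, SSO login, and dark mode → score 0.
SSO login has the best pairwise record.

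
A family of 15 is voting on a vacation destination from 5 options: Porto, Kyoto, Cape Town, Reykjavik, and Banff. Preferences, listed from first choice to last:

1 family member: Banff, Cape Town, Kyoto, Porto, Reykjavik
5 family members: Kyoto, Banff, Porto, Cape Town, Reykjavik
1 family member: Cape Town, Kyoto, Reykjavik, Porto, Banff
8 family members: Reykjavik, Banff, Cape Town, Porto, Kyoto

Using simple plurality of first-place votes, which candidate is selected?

First-place votes: Porto 0, Kyoto 5, Cape Town 1, Reykjavik 8, Banff 1.
Reykjavik has the most first-place votes.

Reykjavik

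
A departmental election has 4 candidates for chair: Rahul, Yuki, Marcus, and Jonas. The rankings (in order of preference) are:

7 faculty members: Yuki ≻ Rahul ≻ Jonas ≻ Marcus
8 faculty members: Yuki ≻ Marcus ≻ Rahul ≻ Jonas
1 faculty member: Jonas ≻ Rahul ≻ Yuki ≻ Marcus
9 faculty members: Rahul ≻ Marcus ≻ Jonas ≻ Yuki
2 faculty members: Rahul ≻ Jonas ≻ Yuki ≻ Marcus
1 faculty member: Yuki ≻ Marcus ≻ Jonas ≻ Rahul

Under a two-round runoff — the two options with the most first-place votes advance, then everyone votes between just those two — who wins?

Round 1 first-place votes: Rahul 11, Yuki 16, Marcus 0, Jonas 1.
Yuki and Rahul advance.
Runoff: Yuki is preferred to Rahul by 16 voters; Rahul by 12.
Yuki wins the runoff.

Yuki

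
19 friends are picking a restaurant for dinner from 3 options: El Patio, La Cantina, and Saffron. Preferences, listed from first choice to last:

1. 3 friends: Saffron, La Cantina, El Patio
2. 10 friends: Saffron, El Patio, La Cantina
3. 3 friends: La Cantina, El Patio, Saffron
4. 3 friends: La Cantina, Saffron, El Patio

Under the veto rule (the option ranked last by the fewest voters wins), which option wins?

Saffron

Last-place votes: El Patio 6, La Cantina 10, Saffron 3.
Saffron is ranked last by the fewest voters, so Saffron wins.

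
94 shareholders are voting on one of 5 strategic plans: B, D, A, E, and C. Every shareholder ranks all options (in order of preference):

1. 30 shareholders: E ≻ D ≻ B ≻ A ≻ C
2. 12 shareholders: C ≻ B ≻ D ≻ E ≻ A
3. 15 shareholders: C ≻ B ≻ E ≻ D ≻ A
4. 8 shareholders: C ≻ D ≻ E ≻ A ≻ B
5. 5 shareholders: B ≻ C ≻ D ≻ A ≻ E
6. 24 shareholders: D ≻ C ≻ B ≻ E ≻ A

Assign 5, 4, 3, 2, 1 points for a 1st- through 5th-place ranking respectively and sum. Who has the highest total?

D

B: 30·3 + 12·4 + 15·4 + 8·1 + 5·5 + 24·3 = 303
D: 30·4 + 12·3 + 15·2 + 8·4 + 5·3 + 24·5 = 353
A: 30·2 + 12·1 + 15·1 + 8·2 + 5·2 + 24·1 = 137
E: 30·5 + 12·2 + 15·3 + 8·3 + 5·1 + 24·2 = 296
C: 30·1 + 12·5 + 15·5 + 8·5 + 5·4 + 24·4 = 321
D has the highest Borda score (353).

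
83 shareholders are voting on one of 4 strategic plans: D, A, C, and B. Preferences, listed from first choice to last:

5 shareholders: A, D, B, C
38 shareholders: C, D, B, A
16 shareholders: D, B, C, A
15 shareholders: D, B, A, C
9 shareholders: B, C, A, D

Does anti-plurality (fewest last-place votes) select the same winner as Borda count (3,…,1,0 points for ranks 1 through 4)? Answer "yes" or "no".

Anti-plurality — last-place votes: D 9, A 54, C 20, B 0. Winner: B.
Borda — scores: D 179, A 39, C 148, B 132. Winner: D.
The two methods disagree.

no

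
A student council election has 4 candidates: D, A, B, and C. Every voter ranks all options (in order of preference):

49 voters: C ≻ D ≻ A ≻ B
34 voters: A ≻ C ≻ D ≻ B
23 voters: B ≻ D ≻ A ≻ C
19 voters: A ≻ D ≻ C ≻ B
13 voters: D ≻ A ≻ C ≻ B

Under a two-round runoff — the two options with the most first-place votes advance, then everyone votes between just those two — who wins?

A

Round 1 first-place votes: D 13, A 53, B 23, C 49.
A and C advance.
Runoff: A is preferred to C by 89 voters; C by 49.
A wins the runoff.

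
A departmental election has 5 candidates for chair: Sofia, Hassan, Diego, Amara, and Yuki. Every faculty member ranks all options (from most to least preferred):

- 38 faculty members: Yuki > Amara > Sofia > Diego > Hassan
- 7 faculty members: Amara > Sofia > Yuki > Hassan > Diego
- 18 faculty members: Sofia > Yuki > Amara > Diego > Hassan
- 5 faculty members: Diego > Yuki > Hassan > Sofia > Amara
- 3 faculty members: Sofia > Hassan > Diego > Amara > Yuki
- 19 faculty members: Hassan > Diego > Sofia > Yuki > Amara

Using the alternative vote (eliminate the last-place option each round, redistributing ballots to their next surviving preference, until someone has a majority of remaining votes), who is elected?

Round 1: Sofia 21, Hassan 19, Diego 5, Amara 7, Yuki 38. Eliminate Diego.
Round 2: Sofia 21, Hassan 19, Amara 7, Yuki 43. Eliminate Amara.
Round 3: Sofia 28, Hassan 19, Yuki 43. Eliminate Hassan.
Round 4: Sofia 47, Yuki 43. Sofia has a majority.

Sofia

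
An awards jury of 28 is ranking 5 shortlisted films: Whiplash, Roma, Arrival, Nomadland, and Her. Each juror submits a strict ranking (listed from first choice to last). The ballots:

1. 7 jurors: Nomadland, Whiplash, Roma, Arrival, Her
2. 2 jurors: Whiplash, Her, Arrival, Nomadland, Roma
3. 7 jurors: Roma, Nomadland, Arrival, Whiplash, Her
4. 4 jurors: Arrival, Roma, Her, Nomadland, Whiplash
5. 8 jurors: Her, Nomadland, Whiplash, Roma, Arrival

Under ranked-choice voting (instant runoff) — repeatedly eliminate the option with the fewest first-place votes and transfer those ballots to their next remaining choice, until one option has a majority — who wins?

Round 1: Whiplash 2, Roma 7, Arrival 4, Nomadland 7, Her 8. Eliminate Whiplash.
Round 2: Roma 7, Arrival 4, Nomadland 7, Her 10. Eliminate Arrival.
Round 3: Roma 11, Nomadland 7, Her 10. Eliminate Nomadland.
Round 4: Roma 18, Her 10. Roma has a majority.

Roma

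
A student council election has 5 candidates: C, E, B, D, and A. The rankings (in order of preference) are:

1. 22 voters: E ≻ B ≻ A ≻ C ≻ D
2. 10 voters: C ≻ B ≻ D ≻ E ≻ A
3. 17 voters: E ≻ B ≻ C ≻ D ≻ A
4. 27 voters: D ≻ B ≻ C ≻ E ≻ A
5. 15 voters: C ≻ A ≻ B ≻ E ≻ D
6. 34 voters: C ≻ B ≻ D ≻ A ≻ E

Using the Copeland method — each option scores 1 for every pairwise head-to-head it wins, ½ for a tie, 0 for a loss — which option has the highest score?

C: beats E, D, and A; loses to B → score 3.
E: beats A; loses to C, B, and D → score 1.
B: beats C, E, D, and A → score 4.
D: beats E and A; loses to C and B → score 2.
A: loses to C, E, B, and D → score 0.
B has the best pairwise record.

B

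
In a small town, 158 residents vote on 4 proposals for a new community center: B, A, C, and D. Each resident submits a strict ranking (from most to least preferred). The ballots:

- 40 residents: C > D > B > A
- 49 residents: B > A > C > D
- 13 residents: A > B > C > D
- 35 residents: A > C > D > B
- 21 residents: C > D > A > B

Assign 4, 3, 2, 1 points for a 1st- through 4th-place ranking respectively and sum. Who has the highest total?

B: 40·2 + 49·4 + 13·3 + 35·1 + 21·1 = 371
A: 40·1 + 49·3 + 13·4 + 35·4 + 21·2 = 421
C: 40·4 + 49·2 + 13·2 + 35·3 + 21·4 = 473
D: 40·3 + 49·1 + 13·1 + 35·2 + 21·3 = 315
C has the highest Borda score (473).

C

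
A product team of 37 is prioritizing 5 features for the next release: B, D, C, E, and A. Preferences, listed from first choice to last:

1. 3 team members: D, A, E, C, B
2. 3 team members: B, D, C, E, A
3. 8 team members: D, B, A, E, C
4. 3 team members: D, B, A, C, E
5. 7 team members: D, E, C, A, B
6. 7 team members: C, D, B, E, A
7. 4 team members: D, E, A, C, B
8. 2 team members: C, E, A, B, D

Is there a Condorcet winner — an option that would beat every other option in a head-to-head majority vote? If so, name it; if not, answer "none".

D vs B: 32–5 for D.
D vs C: 28–9 for D.
D vs E: 35–2 for D.
D vs A: 35–2 for D.
D beats every other option head-to-head.

D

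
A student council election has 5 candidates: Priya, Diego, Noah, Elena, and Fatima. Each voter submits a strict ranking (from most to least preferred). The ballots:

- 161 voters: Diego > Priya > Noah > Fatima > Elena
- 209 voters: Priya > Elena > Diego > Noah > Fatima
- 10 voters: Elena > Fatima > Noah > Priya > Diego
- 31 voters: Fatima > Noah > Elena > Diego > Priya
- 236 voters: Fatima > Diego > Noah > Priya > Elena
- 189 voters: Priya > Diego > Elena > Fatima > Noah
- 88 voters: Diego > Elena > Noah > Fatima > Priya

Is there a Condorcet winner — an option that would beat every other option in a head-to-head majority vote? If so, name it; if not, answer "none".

Diego vs Priya: 516–408 for Diego.
Diego vs Noah: 883–41 for Diego.
Diego vs Elena: 674–250 for Diego.
Diego vs Fatima: 647–277 for Diego.
Diego beats every other option head-to-head.

Diego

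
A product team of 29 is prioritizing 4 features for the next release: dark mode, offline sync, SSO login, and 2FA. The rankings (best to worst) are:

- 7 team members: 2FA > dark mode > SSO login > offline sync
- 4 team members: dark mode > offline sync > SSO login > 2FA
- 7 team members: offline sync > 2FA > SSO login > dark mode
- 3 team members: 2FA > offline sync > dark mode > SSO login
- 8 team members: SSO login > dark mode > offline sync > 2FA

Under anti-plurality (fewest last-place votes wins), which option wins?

Last-place votes: dark mode 7, offline sync 7, SSO login 3, 2FA 12.
SSO login is ranked last by the fewest voters, so SSO login wins.

SSO login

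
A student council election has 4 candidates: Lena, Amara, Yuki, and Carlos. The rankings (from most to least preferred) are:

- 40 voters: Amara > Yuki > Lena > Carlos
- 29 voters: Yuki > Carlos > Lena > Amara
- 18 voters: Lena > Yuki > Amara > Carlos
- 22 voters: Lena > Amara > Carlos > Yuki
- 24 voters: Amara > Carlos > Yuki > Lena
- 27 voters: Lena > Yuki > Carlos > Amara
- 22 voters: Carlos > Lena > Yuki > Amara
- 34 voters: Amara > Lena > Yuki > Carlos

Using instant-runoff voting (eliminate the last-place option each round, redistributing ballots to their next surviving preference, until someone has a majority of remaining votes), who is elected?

Round 1: Lena 67, Amara 98, Yuki 29, Carlos 22. Eliminate Carlos.
Round 2: Lena 89, Amara 98, Yuki 29. Eliminate Yuki.
Round 3: Lena 118, Amara 98. Lena has a majority.

Lena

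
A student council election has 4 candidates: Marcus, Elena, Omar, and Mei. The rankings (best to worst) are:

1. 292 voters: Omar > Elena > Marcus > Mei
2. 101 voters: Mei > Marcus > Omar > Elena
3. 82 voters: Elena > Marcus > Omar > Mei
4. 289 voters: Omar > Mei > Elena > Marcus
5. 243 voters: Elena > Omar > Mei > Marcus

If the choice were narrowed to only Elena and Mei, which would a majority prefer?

Elena

Voters preferring Elena to Mei: 617; preferring Mei to Elena: 390.
Elena wins the head-to-head.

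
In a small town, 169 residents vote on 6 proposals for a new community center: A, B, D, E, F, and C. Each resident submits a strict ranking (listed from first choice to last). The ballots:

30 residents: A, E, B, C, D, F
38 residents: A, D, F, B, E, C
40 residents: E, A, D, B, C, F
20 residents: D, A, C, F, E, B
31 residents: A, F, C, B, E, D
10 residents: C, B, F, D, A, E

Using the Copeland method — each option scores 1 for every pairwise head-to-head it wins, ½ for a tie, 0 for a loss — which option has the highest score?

A: beats B, D, E, F, and C → score 5.
B: beats C; loses to A, D, E, and F → score 1.
D: beats B, F, and C; loses to A and E → score 3.
E: beats B, D, and C; loses to A and F → score 3.
F: beats B and E; loses to A, D, and C → score 2.
C: beats F; loses to A, B, D, and E → score 1.
A has the best pairwise record.

A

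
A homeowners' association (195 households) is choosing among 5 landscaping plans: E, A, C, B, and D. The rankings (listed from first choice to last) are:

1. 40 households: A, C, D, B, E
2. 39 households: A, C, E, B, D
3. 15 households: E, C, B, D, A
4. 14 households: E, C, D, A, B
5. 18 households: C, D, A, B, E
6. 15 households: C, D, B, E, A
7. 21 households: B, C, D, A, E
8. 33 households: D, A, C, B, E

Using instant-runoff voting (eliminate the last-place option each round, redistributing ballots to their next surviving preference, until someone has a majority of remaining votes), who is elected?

A

Round 1: E 29, A 79, C 33, B 21, D 33. Eliminate B.
Round 2: E 29, A 79, C 54, D 33. Eliminate E.
Round 3: A 79, C 83, D 33. Eliminate D.
Round 4: A 112, C 83. A has a majority.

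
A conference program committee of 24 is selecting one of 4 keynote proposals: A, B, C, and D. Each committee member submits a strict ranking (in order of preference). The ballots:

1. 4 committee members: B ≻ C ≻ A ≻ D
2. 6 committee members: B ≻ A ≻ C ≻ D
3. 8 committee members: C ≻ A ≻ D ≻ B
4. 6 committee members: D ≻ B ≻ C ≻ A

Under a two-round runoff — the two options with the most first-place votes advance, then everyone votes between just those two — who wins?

B

Round 1 first-place votes: A 0, B 10, C 8, D 6.
B and C advance.
Runoff: B is preferred to C by 16 voters; C by 8.
B wins the runoff.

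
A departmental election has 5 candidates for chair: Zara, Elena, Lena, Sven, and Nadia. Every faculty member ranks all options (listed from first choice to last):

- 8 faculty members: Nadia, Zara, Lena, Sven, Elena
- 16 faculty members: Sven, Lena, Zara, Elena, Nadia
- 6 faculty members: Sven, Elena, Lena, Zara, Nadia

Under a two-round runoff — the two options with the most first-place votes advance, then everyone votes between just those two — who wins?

Sven

Round 1 first-place votes: Zara 0, Elena 0, Lena 0, Sven 22, Nadia 8.
Sven and Nadia advance.
Runoff: Sven is preferred to Nadia by 22 voters; Nadia by 8.
Sven wins the runoff.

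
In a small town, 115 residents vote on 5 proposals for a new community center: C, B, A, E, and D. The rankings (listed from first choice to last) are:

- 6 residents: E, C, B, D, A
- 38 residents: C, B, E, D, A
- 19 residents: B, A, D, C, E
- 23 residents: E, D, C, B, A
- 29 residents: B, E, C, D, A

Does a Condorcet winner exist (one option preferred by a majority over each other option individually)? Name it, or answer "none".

none

Checking pairwise contests:
E beats C 58–57.
C beats B 67–48.
C beats A 96–19.
B beats E 86–29.
C beats D 73–42.
Every option loses at least one head-to-head, so there is no Condorcet winner.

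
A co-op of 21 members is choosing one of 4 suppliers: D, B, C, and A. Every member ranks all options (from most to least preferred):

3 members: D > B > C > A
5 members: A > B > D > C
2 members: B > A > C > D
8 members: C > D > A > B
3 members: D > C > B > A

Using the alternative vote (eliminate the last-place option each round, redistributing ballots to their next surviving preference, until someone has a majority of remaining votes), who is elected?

Round 1: D 6, B 2, C 8, A 5. Eliminate B.
Round 2: D 6, C 8, A 7. Eliminate D.
Round 3: C 14, A 7. C has a majority.

C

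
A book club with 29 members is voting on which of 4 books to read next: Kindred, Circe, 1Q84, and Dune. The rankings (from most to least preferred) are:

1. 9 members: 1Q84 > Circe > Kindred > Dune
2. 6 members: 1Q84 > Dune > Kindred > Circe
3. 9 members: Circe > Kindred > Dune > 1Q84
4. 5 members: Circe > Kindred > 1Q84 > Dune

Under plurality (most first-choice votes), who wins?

1Q84

First-place votes: Kindred 0, Circe 14, 1Q84 15, Dune 0.
1Q84 has the most first-place votes.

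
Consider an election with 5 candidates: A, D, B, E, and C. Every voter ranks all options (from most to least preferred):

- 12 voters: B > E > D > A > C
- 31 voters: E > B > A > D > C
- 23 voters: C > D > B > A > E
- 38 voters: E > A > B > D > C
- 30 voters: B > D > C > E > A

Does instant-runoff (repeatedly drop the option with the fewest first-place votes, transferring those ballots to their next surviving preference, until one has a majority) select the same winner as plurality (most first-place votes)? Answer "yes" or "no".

yes

Instant-runoff — R1 A 0, D 0, B 42, E 69, C 23 (E winner). Winner: E.
Plurality — first-place votes: A 0, D 0, B 42, E 69, C 23. Winner: E.
The two methods agree.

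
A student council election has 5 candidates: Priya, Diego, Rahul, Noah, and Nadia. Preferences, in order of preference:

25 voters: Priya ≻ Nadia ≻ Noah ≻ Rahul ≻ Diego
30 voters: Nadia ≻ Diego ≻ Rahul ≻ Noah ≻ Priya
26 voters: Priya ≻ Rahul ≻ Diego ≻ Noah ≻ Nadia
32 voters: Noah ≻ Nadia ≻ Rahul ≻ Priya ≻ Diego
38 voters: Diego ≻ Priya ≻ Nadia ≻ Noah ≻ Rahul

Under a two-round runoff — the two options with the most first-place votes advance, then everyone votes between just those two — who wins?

Round 1 first-place votes: Priya 51, Diego 38, Rahul 0, Noah 32, Nadia 30.
Priya and Diego advance.
Runoff: Priya is preferred to Diego by 83 voters; Diego by 68.
Priya wins the runoff.

Priya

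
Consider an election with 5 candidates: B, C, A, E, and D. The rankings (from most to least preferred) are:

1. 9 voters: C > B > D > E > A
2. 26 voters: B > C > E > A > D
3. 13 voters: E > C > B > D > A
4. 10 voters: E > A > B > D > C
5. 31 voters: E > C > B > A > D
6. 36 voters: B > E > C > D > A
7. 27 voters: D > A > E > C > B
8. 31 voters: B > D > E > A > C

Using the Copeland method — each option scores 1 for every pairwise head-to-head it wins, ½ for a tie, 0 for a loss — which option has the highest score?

B

B: beats C, A, E, and D → score 4.
C: beats A and D; loses to B and E → score 2.
A: loses to B, C, E, and D → score 0.
E: beats C, A, and D; loses to B → score 3.
D: beats A; loses to B, C, and E → score 1.
B has the best pairwise record.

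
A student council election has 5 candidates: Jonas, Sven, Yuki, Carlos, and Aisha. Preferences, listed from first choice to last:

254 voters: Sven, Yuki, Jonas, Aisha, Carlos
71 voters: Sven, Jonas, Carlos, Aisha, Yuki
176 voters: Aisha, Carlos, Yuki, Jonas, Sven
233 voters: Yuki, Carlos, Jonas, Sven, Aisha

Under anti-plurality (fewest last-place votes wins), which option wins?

Jonas

Last-place votes: Jonas 0, Sven 176, Yuki 71, Carlos 254, Aisha 233.
Jonas is ranked last by the fewest voters, so Jonas wins.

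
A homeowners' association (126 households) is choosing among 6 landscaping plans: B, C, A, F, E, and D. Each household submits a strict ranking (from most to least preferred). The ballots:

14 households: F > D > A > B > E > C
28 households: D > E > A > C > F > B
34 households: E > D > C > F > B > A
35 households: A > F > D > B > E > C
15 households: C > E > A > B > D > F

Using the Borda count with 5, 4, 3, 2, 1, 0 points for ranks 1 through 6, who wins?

B: 14·2 + 28·0 + 34·1 + 35·2 + 15·2 = 162
C: 14·0 + 28·2 + 34·3 + 35·0 + 15·5 = 233
A: 14·3 + 28·3 + 34·0 + 35·5 + 15·3 = 346
F: 14·5 + 28·1 + 34·2 + 35·4 + 15·0 = 306
E: 14·1 + 28·4 + 34·5 + 35·1 + 15·4 = 391
D: 14·4 + 28·5 + 34·4 + 35·3 + 15·1 = 452
D has the highest Borda score (452).

D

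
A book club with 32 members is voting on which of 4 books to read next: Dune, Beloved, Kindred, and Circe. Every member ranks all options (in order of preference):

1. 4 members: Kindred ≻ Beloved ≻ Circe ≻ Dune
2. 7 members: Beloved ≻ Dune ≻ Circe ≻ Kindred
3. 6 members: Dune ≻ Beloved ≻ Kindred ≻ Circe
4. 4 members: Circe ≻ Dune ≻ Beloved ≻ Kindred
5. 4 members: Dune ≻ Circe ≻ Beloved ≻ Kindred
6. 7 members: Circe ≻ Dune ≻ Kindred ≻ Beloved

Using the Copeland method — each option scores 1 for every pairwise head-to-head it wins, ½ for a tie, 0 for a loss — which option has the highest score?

Dune: beats Beloved, Kindred, and Circe → score 3.
Beloved: beats Kindred and Circe; loses to Dune → score 2.
Kindred: loses to Dune, Beloved, and Circe → score 0.
Circe: beats Kindred; loses to Dune and Beloved → score 1.
Dune has the best pairwise record.

Dune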